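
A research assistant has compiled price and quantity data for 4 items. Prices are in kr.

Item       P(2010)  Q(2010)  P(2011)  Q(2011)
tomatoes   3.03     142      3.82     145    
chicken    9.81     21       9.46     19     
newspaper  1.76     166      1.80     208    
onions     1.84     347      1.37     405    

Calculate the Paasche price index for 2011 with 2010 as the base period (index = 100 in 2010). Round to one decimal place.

95.7

Paasche price index uses current-period quantities as weights.
ΣP(2011)·Q(2011) = 3.82×145 + 9.46×19 + 1.80×208 + 1.37×405 = 553.9 + 179.74 + 374.4 + 554.85 = 1662.89
ΣP(2010)·Q(2011) = 3.03×145 + 9.81×19 + 1.76×208 + 1.84×405 = 439.35 + 186.39 + 366.08 + 745.2 = 1737.02
Index = 1662.89 / 1737.02 × 100 = 95.7323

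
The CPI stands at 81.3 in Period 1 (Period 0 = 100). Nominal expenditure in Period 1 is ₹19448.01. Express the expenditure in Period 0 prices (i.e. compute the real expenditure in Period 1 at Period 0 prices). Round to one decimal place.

23921.3

Real = Nominal ÷ (Index/100) = 19448.01 ÷ (81.3/100)
     = 19448.01 ÷ 0.813 = 23921.2915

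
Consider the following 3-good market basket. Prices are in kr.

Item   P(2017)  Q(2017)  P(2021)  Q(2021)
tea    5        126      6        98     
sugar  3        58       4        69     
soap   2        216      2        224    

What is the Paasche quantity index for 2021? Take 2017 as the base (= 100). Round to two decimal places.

92.39

Paasche quantity index uses current-period prices as weights.
ΣP(2021)·Q(2021) = 6×98 + 4×69 + 2×224 = 588 + 276 + 448 = 1312
ΣP(2021)·Q(2017) = 6×126 + 4×58 + 2×216 = 756 + 232 + 432 = 1420
Index = 1312 / 1420 × 100 = 92.3944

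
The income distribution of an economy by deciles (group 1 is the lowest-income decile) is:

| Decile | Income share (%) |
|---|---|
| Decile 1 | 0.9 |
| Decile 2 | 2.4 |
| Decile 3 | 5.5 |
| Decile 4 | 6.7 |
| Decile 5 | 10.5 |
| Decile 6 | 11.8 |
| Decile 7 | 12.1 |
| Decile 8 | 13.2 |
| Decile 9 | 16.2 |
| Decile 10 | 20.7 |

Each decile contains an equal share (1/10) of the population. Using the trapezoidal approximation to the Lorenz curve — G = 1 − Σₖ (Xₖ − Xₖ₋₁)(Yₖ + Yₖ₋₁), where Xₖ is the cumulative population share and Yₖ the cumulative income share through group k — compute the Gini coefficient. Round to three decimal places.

0.331

Cumulative income shares Yₖ: 0.0090, 0.0330, 0.0880, 0.1550, 0.2600, 0.3780, 0.4990, 0.6310, 0.7930, 1.0000
Σ (Xₖ−Xₖ₋₁)(Yₖ+Yₖ₋₁) = (1/10)(0.0090+0.0000) + (1/10)(0.0330+0.0090) + (1/10)(0.0880+0.0330) + (1/10)(0.1550+0.0880) + (1/10)(0.2600+0.1550) + (1/10)(0.3780+0.2600) + (1/10)(0.4990+0.3780) + (1/10)(0.6310+0.4990) + (1/10)(0.7930+0.6310) + (1/10)(1.0000+0.7930)
  = 0.0009 + 0.0042 + 0.0121 + 0.0243 + 0.0415 + 0.0638 + 0.0877 + 0.1130 + 0.1424 + 0.1793 = 0.6692
G = 1 − 0.6692 = 0.3308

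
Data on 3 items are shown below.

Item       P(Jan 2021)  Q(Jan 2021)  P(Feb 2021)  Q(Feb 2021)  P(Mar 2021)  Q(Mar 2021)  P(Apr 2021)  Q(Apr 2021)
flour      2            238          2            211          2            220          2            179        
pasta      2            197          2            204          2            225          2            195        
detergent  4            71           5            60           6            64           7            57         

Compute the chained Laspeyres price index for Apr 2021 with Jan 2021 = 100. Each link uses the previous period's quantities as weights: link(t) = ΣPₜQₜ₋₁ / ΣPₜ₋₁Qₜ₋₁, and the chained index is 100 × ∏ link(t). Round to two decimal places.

117.40

Link Jan 2021→Feb 2021:
ΣP(Feb 2021)Q(Jan 2021) = 2×238 + 2×197 + 5×71 = 476 + 394 + 355 = 1225
ΣP(Jan 2021)Q(Jan 2021) = 2×238 + 2×197 + 4×71 = 476 + 394 + 284 = 1154
link = 1225/1154 = 1.061525
Link Feb 2021→Mar 2021:
ΣP(Mar 2021)Q(Feb 2021) = 2×211 + 2×204 + 6×60 = 422 + 408 + 360 = 1190
ΣP(Feb 2021)Q(Feb 2021) = 2×211 + 2×204 + 5×60 = 422 + 408 + 300 = 1130
link = 1190/1130 = 1.053097
Link Mar 2021→Apr 2021:
ΣP(Apr 2021)Q(Mar 2021) = 2×220 + 2×225 + 7×64 = 440 + 450 + 448 = 1338
ΣP(Mar 2021)Q(Mar 2021) = 2×220 + 2×225 + 6×64 = 440 + 450 + 384 = 1274
link = 1338/1274 = 1.050235
Chained index = 100 × 1.061525 × 1.053097 × 1.050235 = 117.4047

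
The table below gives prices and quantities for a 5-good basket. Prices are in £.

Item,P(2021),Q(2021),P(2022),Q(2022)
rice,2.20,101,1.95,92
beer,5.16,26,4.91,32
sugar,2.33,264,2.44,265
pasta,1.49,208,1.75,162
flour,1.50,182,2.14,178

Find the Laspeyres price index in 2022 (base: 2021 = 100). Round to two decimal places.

110.80

Laspeyres price index uses base-period quantities as weights.
ΣP(2022)·Q(2021) = 1.95×101 + 4.91×26 + 2.44×264 + 1.75×208 + 2.14×182 = 196.95 + 127.66 + 644.16 + 364 + 389.48 = 1722.25
ΣP(2021)·Q(2021) = 2.20×101 + 5.16×26 + 2.33×264 + 1.49×208 + 1.50×182 = 222.2 + 134.16 + 615.12 + 309.92 + 273 = 1554.4
Index = 1722.25 / 1554.4 × 100 = 110.7984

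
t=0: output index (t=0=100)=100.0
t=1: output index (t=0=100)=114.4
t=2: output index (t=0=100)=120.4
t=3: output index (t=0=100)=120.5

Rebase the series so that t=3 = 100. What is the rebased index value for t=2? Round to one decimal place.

Rebased(t=2) = 120.4 / 120.5 × 100 = 99.9170

99.9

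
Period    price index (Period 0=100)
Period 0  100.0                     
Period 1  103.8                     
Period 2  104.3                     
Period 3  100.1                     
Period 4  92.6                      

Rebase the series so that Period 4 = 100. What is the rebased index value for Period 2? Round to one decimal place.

112.6

Rebased(Period 2) = 104.3 / 92.6 × 100 = 112.6350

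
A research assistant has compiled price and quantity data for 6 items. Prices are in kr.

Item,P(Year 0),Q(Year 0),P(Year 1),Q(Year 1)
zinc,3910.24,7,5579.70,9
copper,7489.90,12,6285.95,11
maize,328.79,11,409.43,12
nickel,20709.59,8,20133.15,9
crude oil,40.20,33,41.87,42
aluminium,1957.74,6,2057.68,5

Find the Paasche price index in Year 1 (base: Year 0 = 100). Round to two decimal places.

Paasche price index uses current-period quantities as weights.
ΣP(Year 1)·Q(Year 1) = 5579.70×9 + 6285.95×11 + 409.43×12 + 20133.15×9 + 41.87×42 + 2057.68×5 = 50217.3 + 69145.45 + 4913.16 + 181198.35 + 1758.54 + 10288.4 = 317521.2
ΣP(Year 0)·Q(Year 1) = 3910.24×9 + 7489.90×11 + 328.79×12 + 20709.59×9 + 40.20×42 + 1957.74×5 = 35192.16 + 82388.9 + 3945.48 + 186386.31 + 1688.4 + 9788.7 = 319389.95
Index = 317521.2 / 319389.95 × 100 = 99.4149

99.41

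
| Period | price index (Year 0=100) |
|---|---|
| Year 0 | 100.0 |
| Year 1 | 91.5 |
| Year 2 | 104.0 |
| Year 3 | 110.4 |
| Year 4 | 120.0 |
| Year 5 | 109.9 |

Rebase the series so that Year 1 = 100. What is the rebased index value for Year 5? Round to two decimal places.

Rebased(Year 5) = 109.9 / 91.5 × 100 = 120.1093

120.11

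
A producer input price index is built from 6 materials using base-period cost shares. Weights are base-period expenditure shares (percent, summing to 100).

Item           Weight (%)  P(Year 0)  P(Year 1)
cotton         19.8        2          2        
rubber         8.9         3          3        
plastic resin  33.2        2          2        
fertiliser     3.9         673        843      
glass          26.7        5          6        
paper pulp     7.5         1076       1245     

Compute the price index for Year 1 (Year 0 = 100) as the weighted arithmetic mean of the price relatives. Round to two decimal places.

107.50

cotton: 19.8 × (2/2) = 19.8 × 1.000000 = 19.8000
rubber: 8.9 × (3/3) = 8.9 × 1.000000 = 8.9000
plastic resin: 33.2 × (2/2) = 33.2 × 1.000000 = 33.2000
fertiliser: 3.9 × (843/673) = 3.9 × 1.252600 = 4.8851
glass: 26.7 × (6/5) = 26.7 × 1.200000 = 32.0400
paper pulp: 7.5 × (1245/1076) = 7.5 × 1.157063 = 8.6780
Index = Σ wᵢ·(p₁ᵢ/p₀ᵢ) = 19.8000 + 8.9000 + 33.2000 + 4.8851 + 32.0400 + 8.6780 = 107.5031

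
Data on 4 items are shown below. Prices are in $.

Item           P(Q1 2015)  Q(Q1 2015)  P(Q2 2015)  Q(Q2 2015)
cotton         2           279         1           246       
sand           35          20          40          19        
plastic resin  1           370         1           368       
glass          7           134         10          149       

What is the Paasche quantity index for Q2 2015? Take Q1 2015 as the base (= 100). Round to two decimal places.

Paasche quantity index uses current-period prices as weights.
ΣP(Q2 2015)·Q(Q2 2015) = 1×246 + 40×19 + 1×368 + 10×149 = 246 + 760 + 368 + 1490 = 2864
ΣP(Q2 2015)·Q(Q1 2015) = 1×279 + 40×20 + 1×370 + 10×134 = 279 + 800 + 370 + 1340 = 2789
Index = 2864 / 2789 × 100 = 102.6891

102.69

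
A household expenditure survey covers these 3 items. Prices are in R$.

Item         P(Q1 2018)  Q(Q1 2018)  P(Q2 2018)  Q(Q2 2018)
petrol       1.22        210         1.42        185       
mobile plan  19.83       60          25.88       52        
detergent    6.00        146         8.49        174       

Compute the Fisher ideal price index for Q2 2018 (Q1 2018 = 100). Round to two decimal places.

Laspeyres component (base-period weights):
ΣP(Q2 2018)Q(Q1 2018) = 1.42×210 + 25.88×60 + 8.49×146 = 298.2 + 1552.8 + 1239.54 = 3090.54
ΣP(Q1 2018)Q(Q1 2018) = 1.22×210 + 19.83×60 + 6.00×146 = 256.2 + 1189.8 + 876 = 2322
L = 3090.54 / 2322 × 100 = 133.0982
Paasche component (current-period weights):
ΣP(Q2 2018)Q(Q2 2018) = 1.42×185 + 25.88×52 + 8.49×174 = 262.7 + 1345.76 + 1477.26 = 3085.72
ΣP(Q1 2018)Q(Q2 2018) = 1.22×185 + 19.83×52 + 6.00×174 = 225.7 + 1031.16 + 1044 = 2300.86
P = 3085.72 / 2300.86 × 100 = 134.1116
Fisher = √(L × P) = √(133.0982 × 134.1116) = 133.6039

133.60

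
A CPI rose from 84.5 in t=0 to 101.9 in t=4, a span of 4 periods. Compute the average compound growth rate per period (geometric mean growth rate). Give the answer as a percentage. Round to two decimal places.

4.79%

Growth factor = (101.9/84.5)^(1/4) = (1.205917)^(1/4) = 1.047923
Growth rate = 1.047923 − 1 = 0.047923 = 4.7923%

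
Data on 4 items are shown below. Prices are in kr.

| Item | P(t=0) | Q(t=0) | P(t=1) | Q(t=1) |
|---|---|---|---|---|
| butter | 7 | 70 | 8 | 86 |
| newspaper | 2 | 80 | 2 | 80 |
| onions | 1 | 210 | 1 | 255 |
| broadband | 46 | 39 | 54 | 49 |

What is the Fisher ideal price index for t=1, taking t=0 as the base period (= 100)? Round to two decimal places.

Laspeyres component (base-period weights):
ΣP(t=1)Q(t=0) = 8×70 + 2×80 + 1×210 + 54×39 = 560 + 160 + 210 + 2106 = 3036
ΣP(t=0)Q(t=0) = 7×70 + 2×80 + 1×210 + 46×39 = 490 + 160 + 210 + 1794 = 2654
L = 3036 / 2654 × 100 = 114.3934
Paasche component (current-period weights):
ΣP(t=1)Q(t=1) = 8×86 + 2×80 + 1×255 + 54×49 = 688 + 160 + 255 + 2646 = 3749
ΣP(t=0)Q(t=1) = 7×86 + 2×80 + 1×255 + 46×49 = 602 + 160 + 255 + 2254 = 3271
P = 3749 / 3271 × 100 = 114.6133
Fisher = √(L × P) = √(114.3934 × 114.6133) = 114.5033

114.50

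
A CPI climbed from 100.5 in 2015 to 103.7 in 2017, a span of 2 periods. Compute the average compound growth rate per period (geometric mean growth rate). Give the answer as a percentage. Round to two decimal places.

Growth factor = (103.7/100.5)^(1/2) = (1.031841)^(1/2) = 1.015796
Growth rate = 1.015796 − 1 = 0.015796 = 1.5796%

1.58%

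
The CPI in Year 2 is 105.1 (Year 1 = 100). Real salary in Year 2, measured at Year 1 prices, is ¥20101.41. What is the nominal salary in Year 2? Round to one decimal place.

Nominal = Real × (Index/100) = 20101.41 × (105.1/100)
        = 20101.41 × 1.051 = 21126.5819

21126.6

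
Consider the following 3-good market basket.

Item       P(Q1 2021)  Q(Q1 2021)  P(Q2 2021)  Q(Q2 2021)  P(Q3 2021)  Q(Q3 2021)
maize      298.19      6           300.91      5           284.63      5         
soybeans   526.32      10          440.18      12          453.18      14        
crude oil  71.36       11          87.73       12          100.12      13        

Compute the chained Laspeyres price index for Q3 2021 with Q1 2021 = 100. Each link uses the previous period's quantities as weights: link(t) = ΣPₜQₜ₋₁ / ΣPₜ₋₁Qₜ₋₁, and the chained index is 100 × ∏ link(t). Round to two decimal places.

Link Q1 2021→Q2 2021:
ΣP(Q2 2021)Q(Q1 2021) = 300.91×6 + 440.18×10 + 87.73×11 = 1805.46 + 4401.8 + 965.03 = 7172.29
ΣP(Q1 2021)Q(Q1 2021) = 298.19×6 + 526.32×10 + 71.36×11 = 1789.14 + 5263.2 + 784.96 = 7837.3
link = 7172.29/7837.3 = 0.915148
Link Q2 2021→Q3 2021:
ΣP(Q3 2021)Q(Q2 2021) = 284.63×5 + 453.18×12 + 100.12×12 = 1423.15 + 5438.16 + 1201.44 = 8062.75
ΣP(Q2 2021)Q(Q2 2021) = 300.91×5 + 440.18×12 + 87.73×12 = 1504.55 + 5282.16 + 1052.76 = 7839.47
link = 8062.75/7839.47 = 1.028482
Chained index = 100 × 0.915148 × 1.028482 = 94.1213

94.12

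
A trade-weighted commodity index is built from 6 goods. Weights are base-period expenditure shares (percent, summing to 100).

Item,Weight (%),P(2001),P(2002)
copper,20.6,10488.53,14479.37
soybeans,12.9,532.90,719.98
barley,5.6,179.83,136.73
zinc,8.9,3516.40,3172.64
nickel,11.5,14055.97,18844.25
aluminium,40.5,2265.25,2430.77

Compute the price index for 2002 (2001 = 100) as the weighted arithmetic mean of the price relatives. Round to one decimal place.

117.0

copper: 20.6 × (14479.37/10488.53) = 20.6 × 1.380496 = 28.4382
soybeans: 12.9 × (719.98/532.90) = 12.9 × 1.351060 = 17.4287
barley: 5.6 × (136.73/179.83) = 5.6 × 0.760329 = 4.2578
zinc: 8.9 × (3172.64/3516.40) = 8.9 × 0.902241 = 8.0299
nickel: 11.5 × (18844.25/14055.97) = 11.5 × 1.340658 = 15.4176
aluminium: 40.5 × (2430.77/2265.25) = 40.5 × 1.073069 = 43.4593
Index = Σ wᵢ·(p₁ᵢ/p₀ᵢ) = 28.4382 + 17.4287 + 4.2578 + 8.0299 + 15.4176 + 43.4593 = 117.0315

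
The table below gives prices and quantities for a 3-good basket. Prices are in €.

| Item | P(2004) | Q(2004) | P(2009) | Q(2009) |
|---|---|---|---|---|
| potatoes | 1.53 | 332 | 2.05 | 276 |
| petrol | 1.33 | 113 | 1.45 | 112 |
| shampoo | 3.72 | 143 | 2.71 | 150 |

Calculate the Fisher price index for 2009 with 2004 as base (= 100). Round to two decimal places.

Laspeyres component (base-period weights):
ΣP(2009)Q(2004) = 2.05×332 + 1.45×113 + 2.71×143 = 680.6 + 163.85 + 387.53 = 1231.98
ΣP(2004)Q(2004) = 1.53×332 + 1.33×113 + 3.72×143 = 507.96 + 150.29 + 531.96 = 1190.21
L = 1231.98 / 1190.21 × 100 = 103.5095
Paasche component (current-period weights):
ΣP(2009)Q(2009) = 2.05×276 + 1.45×112 + 2.71×150 = 565.8 + 162.4 + 406.5 = 1134.7
ΣP(2004)Q(2009) = 1.53×276 + 1.33×112 + 3.72×150 = 422.28 + 148.96 + 558 = 1129.24
P = 1134.7 / 1129.24 × 100 = 100.4835
Fisher = √(L × P) = √(103.5095 × 100.4835) = 101.9853

101.99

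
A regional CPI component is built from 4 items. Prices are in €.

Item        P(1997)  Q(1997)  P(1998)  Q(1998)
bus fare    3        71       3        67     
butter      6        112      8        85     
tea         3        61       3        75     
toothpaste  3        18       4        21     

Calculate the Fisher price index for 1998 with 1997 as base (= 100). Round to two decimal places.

120.34

Laspeyres component (base-period weights):
ΣP(1998)Q(1997) = 3×71 + 8×112 + 3×61 + 4×18 = 213 + 896 + 183 + 72 = 1364
ΣP(1997)Q(1997) = 3×71 + 6×112 + 3×61 + 3×18 = 213 + 672 + 183 + 54 = 1122
L = 1364 / 1122 × 100 = 121.5686
Paasche component (current-period weights):
ΣP(1998)Q(1998) = 3×67 + 8×85 + 3×75 + 4×21 = 201 + 680 + 225 + 84 = 1190
ΣP(1997)Q(1998) = 3×67 + 6×85 + 3×75 + 3×21 = 201 + 510 + 225 + 63 = 999
P = 1190 / 999 × 100 = 119.1191
Fisher = √(L × P) = √(121.5686 × 119.1191) = 120.3376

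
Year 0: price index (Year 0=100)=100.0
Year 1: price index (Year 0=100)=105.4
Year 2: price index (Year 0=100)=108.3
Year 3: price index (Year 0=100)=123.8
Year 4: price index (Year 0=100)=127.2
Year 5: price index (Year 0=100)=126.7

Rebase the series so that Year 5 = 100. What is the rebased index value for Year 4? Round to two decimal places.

Rebased(Year 4) = 127.2 / 126.7 × 100 = 100.3946

100.39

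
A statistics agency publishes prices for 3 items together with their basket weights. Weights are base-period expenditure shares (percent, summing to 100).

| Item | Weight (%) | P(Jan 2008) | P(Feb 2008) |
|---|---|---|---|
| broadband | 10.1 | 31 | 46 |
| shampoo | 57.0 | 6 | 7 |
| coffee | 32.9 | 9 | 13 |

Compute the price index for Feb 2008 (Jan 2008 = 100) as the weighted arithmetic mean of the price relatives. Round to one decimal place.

broadband: 10.1 × (46/31) = 10.1 × 1.483871 = 14.9871
shampoo: 57.0 × (7/6) = 57.0 × 1.166667 = 66.5000
coffee: 32.9 × (13/9) = 32.9 × 1.444444 = 47.5222
Index = Σ wᵢ·(p₁ᵢ/p₀ᵢ) = 14.9871 + 66.5000 + 47.5222 = 129.0093

129.0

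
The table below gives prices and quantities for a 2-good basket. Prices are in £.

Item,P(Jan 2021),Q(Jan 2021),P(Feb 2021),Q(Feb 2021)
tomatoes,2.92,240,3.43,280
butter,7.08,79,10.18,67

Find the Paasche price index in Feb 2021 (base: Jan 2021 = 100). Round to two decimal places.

127.13

Paasche price index uses current-period quantities as weights.
ΣP(Feb 2021)·Q(Feb 2021) = 3.43×280 + 10.18×67 = 960.4 + 682.06 = 1642.46
ΣP(Jan 2021)·Q(Feb 2021) = 2.92×280 + 7.08×67 = 817.6 + 474.36 = 1291.96
Index = 1642.46 / 1291.96 × 100 = 127.1293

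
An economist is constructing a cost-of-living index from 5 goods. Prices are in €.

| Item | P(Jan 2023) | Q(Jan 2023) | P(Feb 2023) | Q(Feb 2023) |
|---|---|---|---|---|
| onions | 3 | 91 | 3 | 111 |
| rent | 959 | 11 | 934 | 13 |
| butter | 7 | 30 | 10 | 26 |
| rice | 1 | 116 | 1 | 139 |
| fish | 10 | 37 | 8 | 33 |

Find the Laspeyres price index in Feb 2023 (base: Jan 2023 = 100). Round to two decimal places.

Laspeyres price index uses base-period quantities as weights.
ΣP(Feb 2023)·Q(Jan 2023) = 3×91 + 934×11 + 10×30 + 1×116 + 8×37 = 273 + 10274 + 300 + 116 + 296 = 11259
ΣP(Jan 2023)·Q(Jan 2023) = 3×91 + 959×11 + 7×30 + 1×116 + 10×37 = 273 + 10549 + 210 + 116 + 370 = 11518
Index = 11259 / 11518 × 100 = 97.7513

97.75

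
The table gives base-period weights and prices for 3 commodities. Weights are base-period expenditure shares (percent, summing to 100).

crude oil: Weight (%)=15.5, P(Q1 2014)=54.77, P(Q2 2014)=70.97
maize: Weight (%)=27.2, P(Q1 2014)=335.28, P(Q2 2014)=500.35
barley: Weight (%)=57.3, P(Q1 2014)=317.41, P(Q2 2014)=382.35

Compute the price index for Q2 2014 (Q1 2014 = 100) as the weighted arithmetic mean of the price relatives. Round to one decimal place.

129.7

crude oil: 15.5 × (70.97/54.77) = 15.5 × 1.295782 = 20.0846
maize: 27.2 × (500.35/335.28) = 27.2 × 1.492335 = 40.5915
barley: 57.3 × (382.35/317.41) = 57.3 × 1.204593 = 69.0232
Index = Σ wᵢ·(p₁ᵢ/p₀ᵢ) = 20.0846 + 40.5915 + 69.0232 = 129.6993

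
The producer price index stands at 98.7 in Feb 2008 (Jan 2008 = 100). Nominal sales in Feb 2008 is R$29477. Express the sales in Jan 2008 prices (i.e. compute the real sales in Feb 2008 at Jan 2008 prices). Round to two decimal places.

Real = Nominal ÷ (Index/100) = 29477 ÷ (98.7/100)
     = 29477 ÷ 0.987 = 29865.2482

29865.25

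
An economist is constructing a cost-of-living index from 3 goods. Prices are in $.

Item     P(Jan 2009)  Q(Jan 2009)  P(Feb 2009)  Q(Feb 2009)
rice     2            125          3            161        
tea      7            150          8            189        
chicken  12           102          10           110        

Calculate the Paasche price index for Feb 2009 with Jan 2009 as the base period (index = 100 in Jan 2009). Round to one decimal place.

104.4

Paasche price index uses current-period quantities as weights.
ΣP(Feb 2009)·Q(Feb 2009) = 3×161 + 8×189 + 10×110 = 483 + 1512 + 1100 = 3095
ΣP(Jan 2009)·Q(Feb 2009) = 2×161 + 7×189 + 12×110 = 322 + 1323 + 1320 = 2965
Index = 3095 / 2965 × 100 = 104.3845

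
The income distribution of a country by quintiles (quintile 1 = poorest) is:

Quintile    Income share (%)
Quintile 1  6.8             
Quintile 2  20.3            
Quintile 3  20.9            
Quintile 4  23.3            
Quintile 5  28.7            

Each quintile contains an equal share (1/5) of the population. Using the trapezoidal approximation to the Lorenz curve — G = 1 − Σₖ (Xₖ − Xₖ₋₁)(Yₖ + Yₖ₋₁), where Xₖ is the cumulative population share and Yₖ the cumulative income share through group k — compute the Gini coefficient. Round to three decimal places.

0.187

Cumulative income shares Yₖ: 0.0680, 0.2710, 0.4800, 0.7130, 1.0000
Σ (Xₖ−Xₖ₋₁)(Yₖ+Yₖ₋₁) = (1/5)(0.0680+0.0000) + (1/5)(0.2710+0.0680) + (1/5)(0.4800+0.2710) + (1/5)(0.7130+0.4800) + (1/5)(1.0000+0.7130)
  = 0.0136 + 0.0678 + 0.1502 + 0.2386 + 0.3426 = 0.8128
G = 1 − 0.8128 = 0.1872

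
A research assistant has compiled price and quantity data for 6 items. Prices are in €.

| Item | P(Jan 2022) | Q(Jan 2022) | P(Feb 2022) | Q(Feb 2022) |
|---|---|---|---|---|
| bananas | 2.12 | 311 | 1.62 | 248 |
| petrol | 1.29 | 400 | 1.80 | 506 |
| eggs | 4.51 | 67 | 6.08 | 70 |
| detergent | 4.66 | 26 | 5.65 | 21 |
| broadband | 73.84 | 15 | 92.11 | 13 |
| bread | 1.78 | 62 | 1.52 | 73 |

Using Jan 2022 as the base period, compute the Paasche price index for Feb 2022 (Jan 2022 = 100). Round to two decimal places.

Paasche price index uses current-period quantities as weights.
ΣP(Feb 2022)·Q(Feb 2022) = 1.62×248 + 1.80×506 + 6.08×70 + 5.65×21 + 92.11×13 + 1.52×73 = 401.76 + 910.8 + 425.6 + 118.65 + 1197.43 + 110.96 = 3165.2
ΣP(Jan 2022)·Q(Feb 2022) = 2.12×248 + 1.29×506 + 4.51×70 + 4.66×21 + 73.84×13 + 1.78×73 = 525.76 + 652.74 + 315.7 + 97.86 + 959.92 + 129.94 = 2681.92
Index = 3165.2 / 2681.92 × 100 = 118.0199

118.02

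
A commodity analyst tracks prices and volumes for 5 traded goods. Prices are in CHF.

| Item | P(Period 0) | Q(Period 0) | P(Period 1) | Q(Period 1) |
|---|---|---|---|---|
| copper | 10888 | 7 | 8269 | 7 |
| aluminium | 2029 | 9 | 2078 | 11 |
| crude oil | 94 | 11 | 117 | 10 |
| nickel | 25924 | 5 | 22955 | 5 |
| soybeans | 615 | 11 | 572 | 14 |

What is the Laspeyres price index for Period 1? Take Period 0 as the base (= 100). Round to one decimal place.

Laspeyres price index uses base-period quantities as weights.
ΣP(Period 1)·Q(Period 0) = 8269×7 + 2078×9 + 117×11 + 22955×5 + 572×11 = 57883 + 18702 + 1287 + 114775 + 6292 = 198939
ΣP(Period 0)·Q(Period 0) = 10888×7 + 2029×9 + 94×11 + 25924×5 + 615×11 = 76216 + 18261 + 1034 + 129620 + 6765 = 231896
Index = 198939 / 231896 × 100 = 85.7880

85.8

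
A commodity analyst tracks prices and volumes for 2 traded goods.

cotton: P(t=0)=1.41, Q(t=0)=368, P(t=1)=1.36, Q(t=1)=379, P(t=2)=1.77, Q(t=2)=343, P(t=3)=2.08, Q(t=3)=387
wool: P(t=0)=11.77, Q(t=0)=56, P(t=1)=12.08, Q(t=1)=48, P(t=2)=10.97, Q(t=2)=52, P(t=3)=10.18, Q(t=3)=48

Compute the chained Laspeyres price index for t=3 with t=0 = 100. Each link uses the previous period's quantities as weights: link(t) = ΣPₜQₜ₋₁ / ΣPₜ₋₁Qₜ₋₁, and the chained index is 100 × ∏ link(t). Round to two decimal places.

115.28

Link t=0→t=1:
ΣP(t=1)Q(t=0) = 1.36×368 + 12.08×56 = 500.48 + 676.48 = 1176.96
ΣP(t=0)Q(t=0) = 1.41×368 + 11.77×56 = 518.88 + 659.12 = 1178
link = 1176.96/1178 = 0.999117
Link t=1→t=2:
ΣP(t=2)Q(t=1) = 1.77×379 + 10.97×48 = 670.83 + 526.56 = 1197.39
ΣP(t=1)Q(t=1) = 1.36×379 + 12.08×48 = 515.44 + 579.84 = 1095.28
link = 1197.39/1095.28 = 1.093227
Link t=2→t=3:
ΣP(t=3)Q(t=2) = 2.08×343 + 10.18×52 = 713.44 + 529.36 = 1242.8
ΣP(t=2)Q(t=2) = 1.77×343 + 10.97×52 = 607.11 + 570.44 = 1177.55
link = 1242.8/1177.55 = 1.055412
Chained index = 100 × 0.999117 × 1.093227 × 1.055412 = 115.2786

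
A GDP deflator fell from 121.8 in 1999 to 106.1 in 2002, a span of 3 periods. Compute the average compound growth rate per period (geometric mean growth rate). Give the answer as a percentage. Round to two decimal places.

-4.50%

Growth factor = (106.1/121.8)^(1/3) = (0.871100)^(1/3) = 0.955043
Growth rate = 0.955043 − 1 = -0.044957 = -4.4957%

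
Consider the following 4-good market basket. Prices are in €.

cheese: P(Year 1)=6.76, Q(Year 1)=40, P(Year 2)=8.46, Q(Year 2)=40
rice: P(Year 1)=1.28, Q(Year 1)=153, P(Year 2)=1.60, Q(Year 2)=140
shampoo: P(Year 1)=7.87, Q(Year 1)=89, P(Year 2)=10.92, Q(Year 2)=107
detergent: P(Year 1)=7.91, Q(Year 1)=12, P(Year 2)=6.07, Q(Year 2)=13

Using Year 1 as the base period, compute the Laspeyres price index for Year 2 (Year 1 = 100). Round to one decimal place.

Laspeyres price index uses base-period quantities as weights.
ΣP(Year 2)·Q(Year 1) = 8.46×40 + 1.60×153 + 10.92×89 + 6.07×12 = 338.4 + 244.8 + 971.88 + 72.84 = 1627.92
ΣP(Year 1)·Q(Year 1) = 6.76×40 + 1.28×153 + 7.87×89 + 7.91×12 = 270.4 + 195.84 + 700.43 + 94.92 = 1261.59
Index = 1627.92 / 1261.59 × 100 = 129.0372

129.0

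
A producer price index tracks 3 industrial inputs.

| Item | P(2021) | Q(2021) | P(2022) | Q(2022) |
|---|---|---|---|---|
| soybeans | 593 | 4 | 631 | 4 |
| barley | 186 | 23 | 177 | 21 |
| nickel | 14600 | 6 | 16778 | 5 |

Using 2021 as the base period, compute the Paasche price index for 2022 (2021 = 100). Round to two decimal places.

Paasche price index uses current-period quantities as weights.
ΣP(2022)·Q(2022) = 631×4 + 177×21 + 16778×5 = 2524 + 3717 + 83890 = 90131
ΣP(2021)·Q(2022) = 593×4 + 186×21 + 14600×5 = 2372 + 3906 + 73000 = 79278
Index = 90131 / 79278 × 100 = 113.6898

113.69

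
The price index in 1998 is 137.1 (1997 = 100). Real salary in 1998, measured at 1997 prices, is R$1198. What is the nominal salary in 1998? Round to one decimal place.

1642.5

Nominal = Real × (Index/100) = 1198 × (137.1/100)
        = 1198 × 1.371 = 1642.4580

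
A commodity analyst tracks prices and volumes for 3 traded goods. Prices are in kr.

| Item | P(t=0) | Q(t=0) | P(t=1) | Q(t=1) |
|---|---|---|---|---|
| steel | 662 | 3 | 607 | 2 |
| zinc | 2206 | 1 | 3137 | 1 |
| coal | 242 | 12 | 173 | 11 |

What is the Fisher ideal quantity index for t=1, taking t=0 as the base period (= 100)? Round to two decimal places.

Laspeyres component (base-period weights):
ΣP(t=0)Q(t=1) = 662×2 + 2206×1 + 242×11 = 1324 + 2206 + 2662 = 6192
ΣP(t=0)Q(t=0) = 662×3 + 2206×1 + 242×12 = 1986 + 2206 + 2904 = 7096
L = 6192 / 7096 × 100 = 87.2604
Paasche component (current-period weights):
ΣP(t=1)Q(t=1) = 607×2 + 3137×1 + 173×11 = 1214 + 3137 + 1903 = 6254
ΣP(t=1)Q(t=0) = 607×3 + 3137×1 + 173×12 = 1821 + 3137 + 2076 = 7034
P = 6254 / 7034 × 100 = 88.9110
Fisher = √(L × P) = √(87.2604 × 88.9110) = 88.0818

88.08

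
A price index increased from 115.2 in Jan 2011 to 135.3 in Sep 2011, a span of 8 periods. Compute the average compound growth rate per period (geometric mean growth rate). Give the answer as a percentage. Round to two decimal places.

Growth factor = (135.3/115.2)^(1/8) = (1.174479)^(1/8) = 1.020307
Growth rate = 1.020307 − 1 = 0.020307 = 2.0307%

2.03%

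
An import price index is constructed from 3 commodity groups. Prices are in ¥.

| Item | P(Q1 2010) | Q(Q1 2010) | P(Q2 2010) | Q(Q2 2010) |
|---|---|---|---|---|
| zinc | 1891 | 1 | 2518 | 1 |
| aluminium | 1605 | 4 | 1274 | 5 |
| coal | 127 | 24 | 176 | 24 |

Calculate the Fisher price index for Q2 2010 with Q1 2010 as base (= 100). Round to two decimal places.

Laspeyres component (base-period weights):
ΣP(Q2 2010)Q(Q1 2010) = 2518×1 + 1274×4 + 176×24 = 2518 + 5096 + 4224 = 11838
ΣP(Q1 2010)Q(Q1 2010) = 1891×1 + 1605×4 + 127×24 = 1891 + 6420 + 3048 = 11359
L = 11838 / 11359 × 100 = 104.2169
Paasche component (current-period weights):
ΣP(Q2 2010)Q(Q2 2010) = 2518×1 + 1274×5 + 176×24 = 2518 + 6370 + 4224 = 13112
ΣP(Q1 2010)Q(Q2 2010) = 1891×1 + 1605×5 + 127×24 = 1891 + 8025 + 3048 = 12964
P = 13112 / 12964 × 100 = 101.1416
Fisher = √(L × P) = √(104.2169 × 101.1416) = 102.6678

102.67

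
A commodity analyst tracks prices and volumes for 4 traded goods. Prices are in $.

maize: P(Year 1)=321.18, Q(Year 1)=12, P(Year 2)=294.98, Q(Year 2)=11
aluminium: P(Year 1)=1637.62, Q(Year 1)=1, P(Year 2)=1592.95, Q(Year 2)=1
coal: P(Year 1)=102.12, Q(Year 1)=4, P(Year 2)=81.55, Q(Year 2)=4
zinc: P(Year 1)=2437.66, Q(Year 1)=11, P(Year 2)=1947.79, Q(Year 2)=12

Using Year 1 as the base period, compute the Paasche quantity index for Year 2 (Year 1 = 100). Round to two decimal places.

Paasche quantity index uses current-period prices as weights.
ΣP(Year 2)·Q(Year 2) = 294.98×11 + 1592.95×1 + 81.55×4 + 1947.79×12 = 3244.78 + 1592.95 + 326.2 + 23373.48 = 28537.41
ΣP(Year 2)·Q(Year 1) = 294.98×12 + 1592.95×1 + 81.55×4 + 1947.79×11 = 3539.76 + 1592.95 + 326.2 + 21425.69 = 26884.6
Index = 28537.41 / 26884.6 × 100 = 106.1478

106.15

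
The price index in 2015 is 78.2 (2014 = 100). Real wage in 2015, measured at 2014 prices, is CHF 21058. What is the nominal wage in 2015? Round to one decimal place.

16467.4

Nominal = Real × (Index/100) = 21058 × (78.2/100)
        = 21058 × 0.782 = 16467.3560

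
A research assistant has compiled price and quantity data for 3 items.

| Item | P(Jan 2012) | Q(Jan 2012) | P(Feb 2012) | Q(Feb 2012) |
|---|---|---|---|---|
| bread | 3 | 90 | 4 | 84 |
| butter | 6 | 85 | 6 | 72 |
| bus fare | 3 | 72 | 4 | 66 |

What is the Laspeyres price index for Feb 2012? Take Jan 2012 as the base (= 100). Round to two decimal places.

Laspeyres price index uses base-period quantities as weights.
ΣP(Feb 2012)·Q(Jan 2012) = 4×90 + 6×85 + 4×72 = 360 + 510 + 288 = 1158
ΣP(Jan 2012)·Q(Jan 2012) = 3×90 + 6×85 + 3×72 = 270 + 510 + 216 = 996
Index = 1158 / 996 × 100 = 116.2651

116.27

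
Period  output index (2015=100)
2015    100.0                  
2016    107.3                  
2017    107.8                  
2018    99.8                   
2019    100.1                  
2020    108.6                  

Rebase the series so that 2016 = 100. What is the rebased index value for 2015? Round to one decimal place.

93.2

Rebased(2015) = 100.0 / 107.3 × 100 = 93.1966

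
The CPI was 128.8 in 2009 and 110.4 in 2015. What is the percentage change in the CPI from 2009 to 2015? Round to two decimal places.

-14.29%

Change = (110.4 − 128.8) / 128.8 × 100
       = -18.4 / 128.8 × 100 = -14.2857%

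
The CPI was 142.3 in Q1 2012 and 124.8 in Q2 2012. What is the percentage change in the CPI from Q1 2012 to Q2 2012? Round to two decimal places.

-12.30%

Change = (124.8 − 142.3) / 142.3 × 100
       = -17.5 / 142.3 × 100 = -12.2980%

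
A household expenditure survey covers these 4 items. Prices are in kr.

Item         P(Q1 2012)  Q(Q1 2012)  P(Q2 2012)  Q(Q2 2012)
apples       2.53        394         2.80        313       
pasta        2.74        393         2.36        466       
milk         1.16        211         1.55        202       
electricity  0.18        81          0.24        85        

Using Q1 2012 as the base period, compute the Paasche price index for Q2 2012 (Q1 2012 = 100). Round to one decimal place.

99.6

Paasche price index uses current-period quantities as weights.
ΣP(Q2 2012)·Q(Q2 2012) = 2.80×313 + 2.36×466 + 1.55×202 + 0.24×85 = 876.4 + 1099.76 + 313.1 + 20.4 = 2309.66
ΣP(Q1 2012)·Q(Q2 2012) = 2.53×313 + 2.74×466 + 1.16×202 + 0.18×85 = 791.89 + 1276.84 + 234.32 + 15.3 = 2318.35
Index = 2309.66 / 2318.35 × 100 = 99.6252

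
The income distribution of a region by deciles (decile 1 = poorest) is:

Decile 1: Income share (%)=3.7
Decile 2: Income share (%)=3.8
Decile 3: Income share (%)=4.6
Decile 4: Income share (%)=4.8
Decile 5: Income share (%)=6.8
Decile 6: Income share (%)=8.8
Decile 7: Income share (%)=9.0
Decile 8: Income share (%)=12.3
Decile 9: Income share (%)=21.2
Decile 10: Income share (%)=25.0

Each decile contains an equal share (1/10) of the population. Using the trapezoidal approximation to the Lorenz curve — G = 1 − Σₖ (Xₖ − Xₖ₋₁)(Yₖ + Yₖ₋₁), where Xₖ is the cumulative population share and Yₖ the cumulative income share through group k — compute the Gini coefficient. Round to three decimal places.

Cumulative income shares Yₖ: 0.0370, 0.0750, 0.1210, 0.1690, 0.2370, 0.3250, 0.4150, 0.5380, 0.7500, 1.0000
Σ (Xₖ−Xₖ₋₁)(Yₖ+Yₖ₋₁) = (1/10)(0.0370+0.0000) + (1/10)(0.0750+0.0370) + (1/10)(0.1210+0.0750) + (1/10)(0.1690+0.1210) + (1/10)(0.2370+0.1690) + (1/10)(0.3250+0.2370) + (1/10)(0.4150+0.3250) + (1/10)(0.5380+0.4150) + (1/10)(0.7500+0.5380) + (1/10)(1.0000+0.7500)
  = 0.0037 + 0.0112 + 0.0196 + 0.0290 + 0.0406 + 0.0562 + 0.0740 + 0.0953 + 0.1288 + 0.1750 = 0.6334
G = 1 − 0.6334 = 0.3666

0.367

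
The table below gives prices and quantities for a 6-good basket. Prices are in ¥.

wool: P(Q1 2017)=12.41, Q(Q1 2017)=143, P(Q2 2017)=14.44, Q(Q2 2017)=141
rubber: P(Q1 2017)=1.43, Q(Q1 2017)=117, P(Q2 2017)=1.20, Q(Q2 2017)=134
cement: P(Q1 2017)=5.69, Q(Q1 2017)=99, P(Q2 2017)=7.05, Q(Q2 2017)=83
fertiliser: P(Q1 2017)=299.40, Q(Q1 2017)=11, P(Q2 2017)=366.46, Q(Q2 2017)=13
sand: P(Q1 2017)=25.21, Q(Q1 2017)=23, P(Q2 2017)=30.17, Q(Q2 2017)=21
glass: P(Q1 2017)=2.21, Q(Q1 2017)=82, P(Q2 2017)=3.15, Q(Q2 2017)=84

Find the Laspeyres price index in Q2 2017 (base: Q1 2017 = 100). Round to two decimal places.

120.23

Laspeyres price index uses base-period quantities as weights.
ΣP(Q2 2017)·Q(Q1 2017) = 14.44×143 + 1.20×117 + 7.05×99 + 366.46×11 + 30.17×23 + 3.15×82 = 2064.92 + 140.4 + 697.95 + 4031.06 + 693.91 + 258.3 = 7886.54
ΣP(Q1 2017)·Q(Q1 2017) = 12.41×143 + 1.43×117 + 5.69×99 + 299.40×11 + 25.21×23 + 2.21×82 = 1774.63 + 167.31 + 563.31 + 3293.4 + 579.83 + 181.22 = 6559.7
Index = 7886.54 / 6559.7 × 100 = 120.2271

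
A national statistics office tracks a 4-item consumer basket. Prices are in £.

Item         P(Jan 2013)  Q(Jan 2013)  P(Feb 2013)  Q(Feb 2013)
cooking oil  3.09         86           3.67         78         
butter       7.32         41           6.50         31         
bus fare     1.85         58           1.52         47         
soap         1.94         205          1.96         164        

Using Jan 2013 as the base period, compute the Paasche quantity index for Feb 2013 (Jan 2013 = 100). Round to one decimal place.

Paasche quantity index uses current-period prices as weights.
ΣP(Feb 2013)·Q(Feb 2013) = 3.67×78 + 6.50×31 + 1.52×47 + 1.96×164 = 286.26 + 201.5 + 71.44 + 321.44 = 880.64
ΣP(Feb 2013)·Q(Jan 2013) = 3.67×86 + 6.50×41 + 1.52×58 + 1.96×205 = 315.62 + 266.5 + 88.16 + 401.8 = 1072.08
Index = 880.64 / 1072.08 × 100 = 82.1431

82.1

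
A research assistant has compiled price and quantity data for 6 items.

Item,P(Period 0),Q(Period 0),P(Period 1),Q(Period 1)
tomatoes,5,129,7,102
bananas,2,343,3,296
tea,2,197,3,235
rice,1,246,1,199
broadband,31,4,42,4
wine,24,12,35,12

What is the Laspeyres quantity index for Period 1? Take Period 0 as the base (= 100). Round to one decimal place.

Laspeyres quantity index uses base-period prices as weights.
ΣP(Period 0)·Q(Period 1) = 5×102 + 2×296 + 2×235 + 1×199 + 31×4 + 24×12 = 510 + 592 + 470 + 199 + 124 + 288 = 2183
ΣP(Period 0)·Q(Period 0) = 5×129 + 2×343 + 2×197 + 1×246 + 31×4 + 24×12 = 645 + 686 + 394 + 246 + 124 + 288 = 2383
Index = 2183 / 2383 × 100 = 91.6072

91.6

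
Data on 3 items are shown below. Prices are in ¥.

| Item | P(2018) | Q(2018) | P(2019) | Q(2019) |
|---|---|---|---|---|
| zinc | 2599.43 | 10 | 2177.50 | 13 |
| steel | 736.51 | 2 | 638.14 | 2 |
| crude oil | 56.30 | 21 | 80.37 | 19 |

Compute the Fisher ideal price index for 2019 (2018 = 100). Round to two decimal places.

Laspeyres component (base-period weights):
ΣP(2019)Q(2018) = 2177.50×10 + 638.14×2 + 80.37×21 = 21775 + 1276.28 + 1687.77 = 24739.05
ΣP(2018)Q(2018) = 2599.43×10 + 736.51×2 + 56.30×21 = 25994.3 + 1473.02 + 1182.3 = 28649.62
L = 24739.05 / 28649.62 × 100 = 86.3504
Paasche component (current-period weights):
ΣP(2019)Q(2019) = 2177.50×13 + 638.14×2 + 80.37×19 = 28307.5 + 1276.28 + 1527.03 = 31110.81
ΣP(2018)Q(2019) = 2599.43×13 + 736.51×2 + 56.30×19 = 33792.59 + 1473.02 + 1069.7 = 36335.31
P = 31110.81 / 36335.31 × 100 = 85.6214
Fisher = √(L × P) = √(86.3504 × 85.6214) = 85.9851

85.99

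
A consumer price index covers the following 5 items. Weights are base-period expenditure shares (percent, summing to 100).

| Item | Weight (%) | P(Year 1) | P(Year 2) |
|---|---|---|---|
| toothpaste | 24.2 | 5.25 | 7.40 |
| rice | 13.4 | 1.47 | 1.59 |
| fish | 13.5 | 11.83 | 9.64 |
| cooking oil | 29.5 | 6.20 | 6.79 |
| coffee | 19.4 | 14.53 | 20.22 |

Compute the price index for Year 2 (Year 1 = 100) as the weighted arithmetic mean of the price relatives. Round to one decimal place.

toothpaste: 24.2 × (7.40/5.25) = 24.2 × 1.409524 = 34.1105
rice: 13.4 × (1.59/1.47) = 13.4 × 1.081633 = 14.4939
fish: 13.5 × (9.64/11.83) = 13.5 × 0.814877 = 11.0008
cooking oil: 29.5 × (6.79/6.20) = 29.5 × 1.095161 = 32.3073
coffee: 19.4 × (20.22/14.53) = 19.4 × 1.391604 = 26.9971
Index = Σ wᵢ·(p₁ᵢ/p₀ᵢ) = 34.1105 + 14.4939 + 11.0008 + 32.3073 + 26.9971 = 118.9096

118.9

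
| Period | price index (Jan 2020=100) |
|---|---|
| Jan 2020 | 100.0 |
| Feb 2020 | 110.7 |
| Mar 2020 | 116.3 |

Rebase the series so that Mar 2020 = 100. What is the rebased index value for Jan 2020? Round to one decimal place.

86.0

Rebased(Jan 2020) = 100.0 / 116.3 × 100 = 85.9845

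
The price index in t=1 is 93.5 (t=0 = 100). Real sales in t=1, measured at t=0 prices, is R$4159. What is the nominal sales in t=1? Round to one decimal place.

3888.7

Nominal = Real × (Index/100) = 4159 × (93.5/100)
        = 4159 × 0.935 = 3888.6650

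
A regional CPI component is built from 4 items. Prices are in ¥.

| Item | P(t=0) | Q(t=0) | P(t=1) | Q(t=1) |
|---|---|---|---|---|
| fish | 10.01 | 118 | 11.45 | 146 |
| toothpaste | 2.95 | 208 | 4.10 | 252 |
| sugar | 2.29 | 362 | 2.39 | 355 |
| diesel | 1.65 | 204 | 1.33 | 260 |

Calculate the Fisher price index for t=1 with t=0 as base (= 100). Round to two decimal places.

Laspeyres component (base-period weights):
ΣP(t=1)Q(t=0) = 11.45×118 + 4.10×208 + 2.39×362 + 1.33×204 = 1351.1 + 852.8 + 865.18 + 271.32 = 3340.4
ΣP(t=0)Q(t=0) = 10.01×118 + 2.95×208 + 2.29×362 + 1.65×204 = 1181.18 + 613.6 + 828.98 + 336.6 = 2960.36
L = 3340.4 / 2960.36 × 100 = 112.8376
Paasche component (current-period weights):
ΣP(t=1)Q(t=1) = 11.45×146 + 4.10×252 + 2.39×355 + 1.33×260 = 1671.7 + 1033.2 + 848.45 + 345.8 = 3899.15
ΣP(t=0)Q(t=1) = 10.01×146 + 2.95×252 + 2.29×355 + 1.65×260 = 1461.46 + 743.4 + 812.95 + 429 = 3446.81
P = 3899.15 / 3446.81 × 100 = 113.1234
Fisher = √(L × P) = √(112.8376 × 113.1234) = 112.9804

112.98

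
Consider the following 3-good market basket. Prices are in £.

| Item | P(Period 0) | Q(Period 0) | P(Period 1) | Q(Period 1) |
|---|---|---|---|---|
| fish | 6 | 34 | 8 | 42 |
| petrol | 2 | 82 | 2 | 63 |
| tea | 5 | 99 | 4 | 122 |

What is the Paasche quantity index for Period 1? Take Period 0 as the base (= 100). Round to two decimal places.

114.18

Paasche quantity index uses current-period prices as weights.
ΣP(Period 1)·Q(Period 1) = 8×42 + 2×63 + 4×122 = 336 + 126 + 488 = 950
ΣP(Period 1)·Q(Period 0) = 8×34 + 2×82 + 4×99 = 272 + 164 + 396 = 832
Index = 950 / 832 × 100 = 114.1827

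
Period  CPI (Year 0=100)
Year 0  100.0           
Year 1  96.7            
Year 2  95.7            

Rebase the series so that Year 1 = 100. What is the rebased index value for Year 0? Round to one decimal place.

Rebased(Year 0) = 100.0 / 96.7 × 100 = 103.4126

103.4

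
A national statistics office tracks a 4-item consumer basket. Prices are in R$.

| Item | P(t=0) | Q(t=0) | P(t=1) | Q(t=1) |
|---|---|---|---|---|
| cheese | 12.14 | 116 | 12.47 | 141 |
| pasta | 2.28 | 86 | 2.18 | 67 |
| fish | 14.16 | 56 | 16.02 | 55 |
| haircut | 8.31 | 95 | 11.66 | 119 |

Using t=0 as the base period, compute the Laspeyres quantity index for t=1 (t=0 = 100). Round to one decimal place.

114.0

Laspeyres quantity index uses base-period prices as weights.
ΣP(t=0)·Q(t=1) = 12.14×141 + 2.28×67 + 14.16×55 + 8.31×119 = 1711.74 + 152.76 + 778.8 + 988.89 = 3632.19
ΣP(t=0)·Q(t=0) = 12.14×116 + 2.28×86 + 14.16×56 + 8.31×95 = 1408.24 + 196.08 + 792.96 + 789.45 = 3186.73
Index = 3632.19 / 3186.73 × 100 = 113.9786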